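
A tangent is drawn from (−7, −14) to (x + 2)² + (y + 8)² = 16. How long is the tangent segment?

Centre (−2, −8), r² = 16. |PO|² = (−5)² + (−6)² = 61.
By the tangent–radius right angle, tangent length = √(|PO|² − r²) = √45 = 3√5.

3√5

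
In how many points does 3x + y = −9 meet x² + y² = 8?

Substituting the line into the circle gives 10x² + 54x + 73 = 0.
Discriminant = (54)² − 4·10·(73) = −4 < 0.
No real roots: the line does not meet the circle.

0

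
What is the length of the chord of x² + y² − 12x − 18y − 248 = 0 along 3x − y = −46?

5√10

The distance from (6, 9) to the line is 55/√10, and r² = 365.
Half the chord is √(r² − d²) = √(125/2), so the full chord is 5√10.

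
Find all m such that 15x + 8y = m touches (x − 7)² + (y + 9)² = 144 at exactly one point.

Tangency holds when the distance from the centre (7, −9) to the line equals the radius 12:
|15·7 + 8·(−9) − m| / √289 = 12
|m − (33)| = 12·17, so m = 237 or m = −171.

m = −171 or m = 237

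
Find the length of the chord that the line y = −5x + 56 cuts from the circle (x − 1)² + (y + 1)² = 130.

2√26

Centre (1, −1), r² = 130. Perpendicular distance d from centre to line = |−52| / √26 = 52/√26.
Chord = 2√(r² − d²) = 2·√(26) = 2√26.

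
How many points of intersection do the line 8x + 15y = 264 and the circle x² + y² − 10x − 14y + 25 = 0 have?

d² = (8·5 + 15·7 − (264))²/289 = 49; r² = 49.
Since d² = r², the line is tangent.

1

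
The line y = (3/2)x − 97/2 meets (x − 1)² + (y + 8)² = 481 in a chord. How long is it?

Centre (1, −8), r² = 481. Perpendicular distance d from centre to line = |−78| / √13 = 78/√13.
Half the chord is √(r² − d²) = √(13), so the full chord is 2√13.

2√13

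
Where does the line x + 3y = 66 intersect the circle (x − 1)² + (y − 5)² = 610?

From the line, y = (66 − x)/3. Substituting:
10x² − 120x − 2880 = 0  ⟹  x² − 12x − 288 = 0
x = 24 or x = −12, giving (24, 14) and (−12, 26).

(−12, 26) and (24, 14)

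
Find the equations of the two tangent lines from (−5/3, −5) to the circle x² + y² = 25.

Let a tangent through (−5/3, −5) have slope m. Its distance from (0, 0) must equal 5:
[m·(5/3) − (5)]² = 25(m² + 1)
4m² + 3m = 0, so m = −3/4 or m = 0.
With m = −3/4: 3x + 4y = −25. With m = 0: y = −5.

3x + 4y = −25 and y = −5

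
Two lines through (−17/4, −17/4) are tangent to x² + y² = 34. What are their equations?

A line y − (−17/4) = m(x − (−17/4)) is tangent when its distance from (0, 0) is √34:
(17/4m − (17/4))² = 34(m² + 1)
15m² + 34m + 15 = 0, so m = −5/3 or m = −3/5.
Through (−17/4, −17/4) these give 5x + 3y = −34 and 3x + 5y = −34.

5x + 3y = −34 and 3x + 5y = −34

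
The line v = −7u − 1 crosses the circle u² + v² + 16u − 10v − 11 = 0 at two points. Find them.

(−2, 13) and (0, −1)

Substitute v = −7u − 1:
50u² + 100u = 0  ⟹  u² + 2u = 0
u = 0 or u = −2, giving (0, −1) and (−2, 13).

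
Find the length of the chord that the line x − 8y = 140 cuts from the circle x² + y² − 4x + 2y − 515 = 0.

Centre (2, −1), r² = 520. Perpendicular distance d from centre to line = |−130| / √65 = 130/√65.
Half the chord is √(r² − d²) = √(260), so the full chord is 4√65.

4√65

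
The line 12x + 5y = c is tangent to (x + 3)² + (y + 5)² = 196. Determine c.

c = −243 or c = 121

For a tangent, require d(centre, line) = r = 14.
|12·(−3) + 5·(−5) − c| / √169 = 14
|c − (−61)| = 14·13, so c = 121 or c = −243.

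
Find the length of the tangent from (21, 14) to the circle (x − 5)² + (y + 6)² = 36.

2√155

Centre (5, −6), r² = 36. |PO|² = (16)² + (20)² = 656.
By the tangent–radius right angle, tangent length = √(|PO|² − r²) = √620 = 2√155.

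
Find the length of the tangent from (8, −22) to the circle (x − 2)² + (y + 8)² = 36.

Centre (2, −8), r² = 36. |PO|² = (6)² + (−14)² = 232.
The tangent meets the radius at right angles, so tangent² = |PO|² − r² = 232 − 36 = 196.

14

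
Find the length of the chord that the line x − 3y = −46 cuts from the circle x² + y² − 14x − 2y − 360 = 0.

8√10

The distance from (7, 1) to the line is 50/√10, and r² = 410.
Half the chord is √(r² − d²) = √(160), so the full chord is 8√10.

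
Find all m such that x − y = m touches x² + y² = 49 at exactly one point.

m = ±7√2

For a tangent, require d(centre, line) = r = 7.
|1·0 − 1·0 − m| / √2 = 7
|m| = 7√2.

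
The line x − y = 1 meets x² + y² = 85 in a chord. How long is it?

Substitute y = x − 1:
2x² − 2x − 84 = 0  ⟹  x² − x − 42 = 0
x = 7 or x = −6, giving (7, 6) and (−6, −7).
Chord length = distance between (7, 6) and (−6, −7) = √338 = 13√2.

13√2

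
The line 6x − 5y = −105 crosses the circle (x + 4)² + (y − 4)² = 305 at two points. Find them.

(−20, −3) and (0, 21)

Express y = (105 + 6x)/5 and substitute into the circle:
61x² + 1220x = 0  ⟹  x² + 20x = 0
x = 0 or x = −20, giving (0, 21) and (−20, −3).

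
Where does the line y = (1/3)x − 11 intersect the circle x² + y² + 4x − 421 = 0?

Substitute y = (−33 + x)/3:
10x² − 30x − 2700 = 0  ⟹  x² − 3x − 270 = 0
x = 18 or x = −15, giving (18, −5) and (−15, −16).

(−15, −16) and (18, −5)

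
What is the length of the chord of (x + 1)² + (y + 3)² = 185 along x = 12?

The line gives x = 12. Substituting into the circle:
y² + 6y − 7 = 0
y = 1 or y = −7, giving (12, 1) and (12, −7).
|(12, 1) − (12, −7)| = √((0)² + (8)²) = 8.

8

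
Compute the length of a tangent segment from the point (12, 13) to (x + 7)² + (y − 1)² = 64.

Centre (−7, 1), r² = 64. |PO|² = (19)² + (12)² = 505.
The tangent meets the radius at right angles, so tangent² = |PO|² − r² = 505 − 64 = 441.

21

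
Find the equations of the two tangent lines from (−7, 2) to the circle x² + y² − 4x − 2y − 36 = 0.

5x + 4y = −27 and 4x − 5y = −38

Let a tangent through (−7, 2) have slope m. Its distance from (2, 1) must equal √41:
[m·(9) − (−1)]² = 41(m² + 1)
20m² + 9m − 20 = 0, so m = −5/4 or m = 4/5.
With m = −5/4: 5x + 4y = −27. With m = 4/5: 4x − 5y = −38.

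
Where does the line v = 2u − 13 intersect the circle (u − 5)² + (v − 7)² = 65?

(6, −1) and (12, 11)

Express v = 2u − 13 and substitute into the circle:
5u² − 90u + 360 = 0  ⟹  u² − 18u + 72 = 0
u = 12 or u = 6, giving (12, 11) and (6, −1).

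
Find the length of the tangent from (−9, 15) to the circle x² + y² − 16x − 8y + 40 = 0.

√370

With centre O = (8, 4), |OP|² = 410 and r² = 40.
By the tangent–radius right angle, tangent length = √(|PO|² − r²) = √370.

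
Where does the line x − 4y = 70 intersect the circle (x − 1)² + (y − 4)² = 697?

Substitute y = (−70 + x)/4:
17x² − 204x − 3740 = 0  ⟹  x² − 12x − 220 = 0
x = 22 or x = −10, giving (22, −12) and (−10, −20).

(−10, −20) and (22, −12)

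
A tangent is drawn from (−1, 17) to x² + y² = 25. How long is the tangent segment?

The centre is (0, 0) and r = 5. The square of the distance from P to the centre is 1 + 289 = 290.
Power of the point: PT² = |PO|² − r² = 265, so PT = √265.

√265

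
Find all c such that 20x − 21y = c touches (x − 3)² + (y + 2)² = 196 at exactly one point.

For a tangent, require d(centre, line) = r = 14.
|20·3 − 21·(−2) − c| / √841 = 14
|c − (102)| = 14·29, so c = 508 or c = −304.

c = −304 or c = 508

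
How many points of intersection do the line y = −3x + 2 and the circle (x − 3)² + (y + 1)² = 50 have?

d² = (3·3 + 1·(−1) − (2))²/10 = 18/5; r² = 50.
Since d² < r², the line cuts the circle twice.

2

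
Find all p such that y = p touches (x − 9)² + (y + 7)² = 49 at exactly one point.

Tangency holds when the distance from the centre (9, −7) to the line equals the radius 7:
|0·9 + 1·(−7) − p| / √1 = 7
|p − (−7)| = 7, so p = 0 or p = −14.

p = −14 or p = 0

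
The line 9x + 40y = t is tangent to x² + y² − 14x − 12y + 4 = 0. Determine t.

t = −66 or t = 672

For a tangent, require d(centre, line) = r = 9.
|9·7 + 40·6 − t| / √1681 = 9
|t − (303)| = 9·41, so t = 672 or t = −66.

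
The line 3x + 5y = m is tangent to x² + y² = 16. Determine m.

For a tangent, require d(centre, line) = r = 4.
|3·0 + 5·0 − m| / √34 = 4
|m| = 4√34.

m = ±4√34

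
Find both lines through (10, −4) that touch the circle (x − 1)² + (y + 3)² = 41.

4x − 5y = 60 and 5x + 4y = 34

Write the tangent as mx − y + (−4 − m·(10)) = 0 and set its distance from the centre to √41:
(−9m − (1))² = 41(m² + 1)
20m² + 9m − 20 = 0, so m = 4/5 or m = −5/4.
With m = 4/5: 4x − 5y = 60. With m = −5/4: 5x + 4y = 34.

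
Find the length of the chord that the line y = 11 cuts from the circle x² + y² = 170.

14

Substitute y = 11:
x² − 49 = 0
x = 7 or x = −7, giving (7, 11) and (−7, 11).
|(7, 11) − (−7, 11)| = √((14)² + (0)²) = 14.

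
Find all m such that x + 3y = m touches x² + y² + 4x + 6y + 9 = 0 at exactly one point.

m = −11 ± 2√10

The line touches the circle iff its distance from (−2, −3) is 2:
|1·(−2) + 3·(−3) − m| / √10 = 2
|m − (−11)| = 2√10.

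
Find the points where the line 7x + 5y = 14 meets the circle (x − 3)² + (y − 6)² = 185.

Express y = (14 − 7x)/5 and substitute into the circle:
74x² + 74x − 4144 = 0  ⟹  x² + x − 56 = 0
x = 7 or x = −8, giving (7, −7) and (−8, 14).

(−8, 14) and (7, −7)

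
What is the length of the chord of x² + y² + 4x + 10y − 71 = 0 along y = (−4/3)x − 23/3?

Centre (−2, −5), r² = 100. Perpendicular distance d from centre to line = |0| / √25 = 0/√25.
Half the chord is √(r² − d²) = √(100), so the full chord is 20.

20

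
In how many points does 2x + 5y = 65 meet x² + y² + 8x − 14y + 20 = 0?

Substituting the line into the circle gives 29x² + 80x + 175 = 0.
Δ = 6400 − 20300 = −13900.
No real roots: the line does not meet the circle.

0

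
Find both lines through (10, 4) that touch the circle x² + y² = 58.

Let a tangent through (10, 4) have slope m. Its distance from (0, 0) must equal √58:
[m·(−10) − (−4)]² = 58(m² + 1)
21m² − 40m − 21 = 0, so m = −3/7 or m = 7/3.
Through (10, 4) these give 3x + 7y = 58 and 7x − 3y = 58.

3x + 7y = 58 and 7x − 3y = 58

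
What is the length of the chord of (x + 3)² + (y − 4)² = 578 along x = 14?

34

The distance from (−3, 4) to the line is 17, and r² = 578.
Half the chord is √(r² − d²) = √(289), so the full chord is 34.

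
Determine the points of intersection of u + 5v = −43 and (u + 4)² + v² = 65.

Express v = (−43 − u)/5 and substitute into the circle:
26u² + 286u + 624 = 0  ⟹  u² + 11u + 24 = 0
u = −3 or u = −8, giving (−3, −8) and (−8, −7).

(−8, −7) and (−3, −8)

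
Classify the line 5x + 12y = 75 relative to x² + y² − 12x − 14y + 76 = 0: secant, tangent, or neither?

tangent

Substituting the line into the circle gives 169x² − 1638x + 3969 = 0.
Δ = 2683044 − 2683044 = 0.
A repeated root: the line is tangent.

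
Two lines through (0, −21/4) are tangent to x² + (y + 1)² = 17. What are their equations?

A line y − (−21/4) = m(x − (0)) is tangent when its distance from (0, −1) is √17:
[m·(0) − (17/4)]² = 17(m² + 1)
16m² − 1 = 0, so m = −1/4 or m = 1/4.
With m = −1/4: x + 4y = −21. With m = 1/4: x − 4y = 21.

x + 4y = −21 and x − 4y = 21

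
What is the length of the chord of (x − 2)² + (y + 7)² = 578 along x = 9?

46

The line gives x = 9. Substituting into the circle:
y² + 14y − 480 = 0
y = 16 or y = −30, giving (9, 16) and (9, −30).
|(9, 16) − (9, −30)| = √((0)² + (46)²) = 46.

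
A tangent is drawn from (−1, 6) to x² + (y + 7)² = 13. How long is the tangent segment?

With centre O = (0, −7), |OP|² = 170 and r² = 13.
The tangent meets the radius at right angles, so tangent² = |PO|² − r² = 170 − 13 = 157.

√157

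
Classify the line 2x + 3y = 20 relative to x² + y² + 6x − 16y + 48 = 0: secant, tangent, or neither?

secant

Substituting the line into the circle gives 13x² + 70x − 128 = 0.
Discriminant = (70)² − 4·13·(−128) = 11556 > 0.
Two real roots: the line is a secant.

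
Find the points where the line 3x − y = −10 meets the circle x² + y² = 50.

Substitute y = 3x + 10:
10x² + 60x + 50 = 0  ⟹  x² + 6x + 5 = 0
x = −1 or x = −5, giving (−1, 7) and (−5, −5).

(−5, −5) and (−1, 7)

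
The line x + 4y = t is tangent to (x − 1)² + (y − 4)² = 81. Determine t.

t = 17 ± 9√17

Tangency holds when the distance from the centre (1, 4) to the line equals the radius 9:
|1·1 + 4·4 − t| / √17 = 9
|t − (17)| = 9√17.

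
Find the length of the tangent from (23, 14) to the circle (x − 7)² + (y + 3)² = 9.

The centre is (7, −3) and r = 3. The square of the distance from P to the centre is 256 + 289 = 545.
The tangent meets the radius at right angles, so tangent² = |PO|² − r² = 545 − 9 = 536.

2√134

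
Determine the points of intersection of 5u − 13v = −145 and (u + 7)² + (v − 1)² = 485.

Substitute v = (145 + 5u)/13:
194u² + 3686u − 56260 = 0  ⟹  u² + 19u − 290 = 0
u = 10 or u = −29, giving (10, 15) and (−29, 0).

(−29, 0) and (10, 15)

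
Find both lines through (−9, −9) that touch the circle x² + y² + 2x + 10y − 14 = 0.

3x − y = −18 and x + 3y = −36

A line y − (−9) = m(x − (−9)) is tangent when its distance from (−1, −5) is 2√10:
(8m − (4))² = 40(m² + 1)
3m² − 8m − 3 = 0, so m = 3 or m = −1/3.
Through (−9, −9) these give 3x − y = −18 and x + 3y = −36.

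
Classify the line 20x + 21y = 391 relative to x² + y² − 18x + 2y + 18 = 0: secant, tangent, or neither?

d² = (20·9 + 21·(−1) − (391))²/841 = 64; r² = 64.
Since d² = r², the line is tangent.

tangent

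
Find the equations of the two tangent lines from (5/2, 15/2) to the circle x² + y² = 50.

Write the tangent as mx − y + (15/2 − m·(5/2)) = 0 and set its distance from the centre to 5√2:
[m·(−5/2) − (−15/2)]² = 50(m² + 1)
7m² + 6m − 1 = 0, so m = 1/7 or m = −1.
Through (5/2, 15/2) these give x − 7y = −50 and x + y = 10.

x − 7y = −50 and x + y = 10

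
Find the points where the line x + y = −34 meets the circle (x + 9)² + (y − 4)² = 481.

From the line, y = −x − 34. Substituting:
2x² + 94x + 1044 = 0  ⟹  x² + 47x + 522 = 0
x = −18 or x = −29, giving (−18, −16) and (−29, −5).

(−29, −5) and (−18, −16)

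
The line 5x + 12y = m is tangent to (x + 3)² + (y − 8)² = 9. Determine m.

m = 42 or m = 120

The line touches the circle iff its distance from (−3, 8) is 3:
|5·(−3) + 12·8 − m| / √169 = 3
|m − (81)| = 3·13, so m = 120 or m = 42.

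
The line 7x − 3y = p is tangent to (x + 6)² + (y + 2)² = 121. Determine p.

p = −36 ± 11√58

Tangency holds when the distance from the centre (−6, −2) to the line equals the radius 11:
|7·(−6) − 3·(−2) − p| / √58 = 11
|p − (−36)| = 11√58.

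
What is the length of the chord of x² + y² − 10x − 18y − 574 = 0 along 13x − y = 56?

4√170

Centre (5, 9), r² = 680. Perpendicular distance d from centre to line = |0| / √170 = 0/√170.
Half the chord is √(r² − d²) = √(680), so the full chord is 4√170.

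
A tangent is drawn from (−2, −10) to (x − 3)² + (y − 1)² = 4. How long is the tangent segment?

With centre O = (3, 1), |OP|² = 146 and r² = 4.
By the tangent–radius right angle, tangent length = √(|PO|² − r²) = √142.

√142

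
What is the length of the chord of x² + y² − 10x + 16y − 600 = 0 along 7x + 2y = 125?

6√53

From the line, y = (125 − 7x)/2. Substituting:
53x² − 2014x + 17225 = 0  ⟹  x² − 38x + 325 = 0
x = 25 or x = 13, giving (25, −25) and (13, 17).
Chord length = distance between (25, −25) and (13, 17) = √1908 = 6√53.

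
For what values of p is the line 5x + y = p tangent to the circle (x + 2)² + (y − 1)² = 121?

p = −9 ± 11√26

Tangency holds when the distance from the centre (−2, 1) to the line equals the radius 11:
|5·(−2) + 1·1 − p| / √26 = 11
|p − (−9)| = 11√26.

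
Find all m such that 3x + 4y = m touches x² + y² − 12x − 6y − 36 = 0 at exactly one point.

m = −15 or m = 75

Tangency holds when the distance from the centre (6, 3) to the line equals the radius 9:
|3·6 + 4·3 − m| / √25 = 9
|m − (30)| = 9·5, so m = 75 or m = −15.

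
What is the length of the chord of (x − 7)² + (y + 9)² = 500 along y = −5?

44

The distance from (7, −9) to the line is 4, and r² = 500.
Chord = 2√(r² − d²) = 2·√(484) = 44.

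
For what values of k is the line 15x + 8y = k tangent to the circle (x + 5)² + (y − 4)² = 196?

k = −281 or k = 195

The line touches the circle iff its distance from (−5, 4) is 14:
|15·(−5) + 8·4 − k| / √289 = 14
|k − (−43)| = 14·17, so k = 195 or k = −281.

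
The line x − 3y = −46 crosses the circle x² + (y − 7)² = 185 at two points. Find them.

(−13, 11) and (8, 18)

Substitute y = (46 + x)/3:
10x² + 50x − 1040 = 0  ⟹  x² + 5x − 104 = 0
x = 8 or x = −13, giving (8, 18) and (−13, 11).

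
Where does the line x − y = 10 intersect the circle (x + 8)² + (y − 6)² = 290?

(3, −7) and (5, −5)

Substitute y = x − 10:
2x² − 16x + 30 = 0  ⟹  x² − 8x + 15 = 0
x = 5 or x = 3, giving (5, −5) and (3, −7).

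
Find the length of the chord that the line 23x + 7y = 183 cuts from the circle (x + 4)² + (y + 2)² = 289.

From the line, y = (183 − 23x)/7. Substituting:
578x² − 8670x + 25432 = 0  ⟹  x² − 15x + 44 = 0
x = 11 or x = 4, giving (11, −10) and (4, 13).
Chord length = distance between (11, −10) and (4, 13) = √578 = 17√2.

17√2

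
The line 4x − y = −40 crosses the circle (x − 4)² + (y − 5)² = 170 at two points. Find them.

From the line, y = 4x + 40. Substituting:
17x² + 272x + 1071 = 0  ⟹  x² + 16x + 63 = 0
x = −7 or x = −9, giving (−7, 12) and (−9, 4).

(−9, 4) and (−7, 12)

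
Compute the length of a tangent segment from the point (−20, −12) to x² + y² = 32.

With centre O = (0, 0), |OP|² = 544 and r² = 32.
The tangent meets the radius at right angles, so tangent² = |PO|² − r² = 544 − 32 = 512.

16√2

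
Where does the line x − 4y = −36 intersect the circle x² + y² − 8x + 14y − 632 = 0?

Express y = (36 + x)/4 and substitute into the circle:
17x² − 6800 = 0  ⟹  x² − 400 = 0
x = 20 or x = −20, giving (20, 14) and (−20, 4).

(−20, 4) and (20, 14)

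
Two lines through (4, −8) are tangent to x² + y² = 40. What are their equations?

Let a tangent through (4, −8) have slope m. Its distance from (0, 0) must equal 2√10:
(−4m − (8))² = 40(m² + 1)
3m² − 8m − 3 = 0, so m = −1/3 or m = 3.
With m = −1/3: x + 3y = −20. With m = 3: 3x − y = 20.

x + 3y = −20 and 3x − y = 20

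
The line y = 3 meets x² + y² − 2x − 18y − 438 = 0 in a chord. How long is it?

The distance from (1, 9) to the line is 6, and r² = 520.
Half the chord is √(r² − d²) = √(484), so the full chord is 44.

44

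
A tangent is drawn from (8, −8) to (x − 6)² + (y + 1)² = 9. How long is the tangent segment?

With centre O = (6, −1), |OP|² = 53 and r² = 9.
Power of the point: PT² = |PO|² − r² = 44, so PT = 2√11.

2√11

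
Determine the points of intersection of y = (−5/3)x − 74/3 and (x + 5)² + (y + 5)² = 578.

(−22, 12) and (2, −28)

Substitute y = (−74 − 5x)/3:
34x² + 680x − 1496 = 0  ⟹  x² + 20x − 44 = 0
x = 2 or x = −22, giving (2, −28) and (−22, 12).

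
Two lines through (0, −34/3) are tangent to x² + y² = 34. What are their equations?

A line y − (−34/3) = m(x − (0)) is tangent when its distance from (0, 0) is √34:
[m·(0) − (34/3)]² = 34(m² + 1)
9m² − 25 = 0, so m = 5/3 or m = −5/3.
With m = 5/3: 5x − 3y = 34. With m = −5/3: 5x + 3y = −34.

5x − 3y = 34 and 5x + 3y = −34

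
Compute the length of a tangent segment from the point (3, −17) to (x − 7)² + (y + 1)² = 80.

8√3

The centre is (7, −1) and r = 4√5. The square of the distance from P to the centre is 16 + 256 = 272.
By the tangent–radius right angle, tangent length = √(|PO|² − r²) = √192 = 8√3.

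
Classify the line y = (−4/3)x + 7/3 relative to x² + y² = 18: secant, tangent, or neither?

Centre (0, 0), r² = 18. Distance² from centre to line = (−7)²/25 = 49/25.
Since d² < r², the line cuts the circle twice.

secant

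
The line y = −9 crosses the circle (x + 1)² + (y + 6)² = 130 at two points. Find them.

(−12, −9) and (10, −9)

Express y = −9 and substitute into the circle:
x² + 2x − 120 = 0
x = 10 or x = −12, giving (10, −9) and (−12, −9).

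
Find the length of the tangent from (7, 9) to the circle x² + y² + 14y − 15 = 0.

The centre is (0, −7) and r = 8. The square of the distance from P to the centre is 49 + 256 = 305.
Power of the point: PT² = |PO|² − r² = 241, so PT = √241.

√241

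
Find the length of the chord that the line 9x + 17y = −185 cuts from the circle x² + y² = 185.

√370

Centre (0, 0), r² = 185. Perpendicular distance d from centre to line = |185| / √370 = 185/√370.
Chord = 2√(r² − d²) = 2·√(185/2) = √370.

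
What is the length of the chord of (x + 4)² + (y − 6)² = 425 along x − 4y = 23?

8√17

The distance from (−4, 6) to the line is 51/√17, and r² = 425.
Half the chord is √(r² − d²) = √(272), so the full chord is 8√17.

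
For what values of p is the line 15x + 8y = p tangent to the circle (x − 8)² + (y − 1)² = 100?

For a tangent, require d(centre, line) = r = 10.
|15·8 + 8·1 − p| / √289 = 10
|p − (128)| = 10·17, so p = 298 or p = −42.

p = −42 or p = 298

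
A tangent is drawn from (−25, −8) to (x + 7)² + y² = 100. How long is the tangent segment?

With centre O = (−7, 0), |OP|² = 388 and r² = 100.
By the tangent–radius right angle, tangent length = √(|PO|² − r²) = √288 = 12√2.

12√2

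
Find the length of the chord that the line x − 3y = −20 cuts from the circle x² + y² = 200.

From the line, y = (20 + x)/3. Substituting:
10x² + 40x − 1400 = 0  ⟹  x² + 4x − 140 = 0
x = 10 or x = −14, giving (10, 10) and (−14, 2).
|(10, 10) − (−14, 2)| = √((24)² + (8)²) = 8√10.

8√10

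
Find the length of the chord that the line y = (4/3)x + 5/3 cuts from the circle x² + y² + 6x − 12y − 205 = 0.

30

From the line, y = (5 + 4x)/3. Substituting:
25x² − 50x − 2000 = 0  ⟹  x² − 2x − 80 = 0
x = 10 or x = −8, giving (10, 15) and (−8, −9).
|(10, 15) − (−8, −9)| = √((18)² + (24)²) = 30.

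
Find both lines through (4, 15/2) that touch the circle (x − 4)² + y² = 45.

Write the tangent as mx − y + (15/2 − m·(4)) = 0 and set its distance from the centre to 3√5:
(0m − (−15/2))² = 45(m² + 1)
4m² − 1 = 0, so m = 1/2 or m = −1/2.
Through (4, 15/2) these give x − 2y = −11 and x + 2y = 19.

x − 2y = −11 and x + 2y = 19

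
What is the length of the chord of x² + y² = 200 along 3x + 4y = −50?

Express y = (−50 − 3x)/4 and substitute into the circle:
25x² + 300x − 700 = 0  ⟹  x² + 12x − 28 = 0
x = 2 or x = −14, giving (2, −14) and (−14, −2).
Chord length = distance between (2, −14) and (−14, −2) = √400 = 20.

20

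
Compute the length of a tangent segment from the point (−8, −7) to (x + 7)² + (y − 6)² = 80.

3√10

The centre is (−7, 6) and r = 4√5. The square of the distance from P to the centre is 1 + 169 = 170.
By the tangent–radius right angle, tangent length = √(|PO|² − r²) = √90 = 3√10.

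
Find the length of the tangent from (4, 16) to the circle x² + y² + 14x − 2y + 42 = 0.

The centre is (−7, 1) and r = 2√2. The square of the distance from P to the centre is 121 + 225 = 346.
Power of the point: PT² = |PO|² − r² = 338, so PT = 13√2.

13√2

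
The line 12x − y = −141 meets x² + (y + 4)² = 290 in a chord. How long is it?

2√145

Centre (0, −4), r² = 290. Perpendicular distance d from centre to line = |145| / √145 = 145/√145.
Chord = 2√(r² − d²) = 2·√(145) = 2√145.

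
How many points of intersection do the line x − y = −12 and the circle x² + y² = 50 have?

0

Substituting the line into the circle gives 2x² + 24x + 94 = 0.
Δ = 576 − 752 = −176.
No real roots: the line does not meet the circle.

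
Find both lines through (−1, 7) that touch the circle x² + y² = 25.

Write the tangent as mx − y + (7 − m·(−1)) = 0 and set its distance from the centre to 5:
(1m − (−7))² = 25(m² + 1)
12m² − 7m − 12 = 0, so m = −3/4 or m = 4/3.
With m = −3/4: 3x + 4y = 25. With m = 4/3: 4x − 3y = −25.

3x + 4y = 25 and 4x − 3y = −25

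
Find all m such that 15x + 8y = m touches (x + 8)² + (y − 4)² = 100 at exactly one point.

m = −258 or m = 82

Tangency holds when the distance from the centre (−8, 4) to the line equals the radius 10:
|15·(−8) + 8·4 − m| / √289 = 10
|m − (−88)| = 10·17, so m = 82 or m = −258.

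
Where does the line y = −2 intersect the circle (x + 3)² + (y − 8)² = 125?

Substitute y = −2:
x² + 6x − 16 = 0
x = 2 or x = −8, giving (2, −2) and (−8, −2).

(−8, −2) and (2, −2)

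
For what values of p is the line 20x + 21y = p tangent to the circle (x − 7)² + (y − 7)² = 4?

p = 229 or p = 345

Tangency holds when the distance from the centre (7, 7) to the line equals the radius 2:
|20·7 + 21·7 − p| / √841 = 2
|p − (287)| = 2·29, so p = 345 or p = 229.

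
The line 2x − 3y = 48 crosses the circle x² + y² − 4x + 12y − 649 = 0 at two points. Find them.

From the line, y = (−48 + 2x)/3. Substituting:
13x² − 156x − 5265 = 0  ⟹  x² − 12x − 405 = 0
x = 27 or x = −15, giving (27, 2) and (−15, −26).

(−15, −26) and (27, 2)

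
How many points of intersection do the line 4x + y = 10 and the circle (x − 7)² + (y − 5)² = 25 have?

0

Substituting the line into the circle gives 17x² − 54x + 49 = 0.
Δ = 2916 − 3332 = −416.
No real roots: the line does not meet the circle.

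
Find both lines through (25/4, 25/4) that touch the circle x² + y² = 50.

7x + y = 50 and x + 7y = 50

Let a tangent through (25/4, 25/4) have slope m. Its distance from (0, 0) must equal 5√2:
[m·(−25/4) − (−25/4)]² = 50(m² + 1)
7m² + 50m + 7 = 0, so m = −7 or m = −1/7.
Through (25/4, 25/4) these give 7x + y = 50 and x + 7y = 50.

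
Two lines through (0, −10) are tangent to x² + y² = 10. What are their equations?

3x − y = 10 and 3x + y = −10

Write the tangent as mx − y + (−10 − m·(0)) = 0 and set its distance from the centre to √10:
(0m − (10))² = 10(m² + 1)
m² − 9 = 0, so m = 3 or m = −3.
Through (0, −10) these give 3x − y = 10 and 3x + y = −10.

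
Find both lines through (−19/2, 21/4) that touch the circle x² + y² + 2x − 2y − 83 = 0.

A line y − (21/4) = m(x − (−19/2)) is tangent when its distance from (−1, 1) is √85:
[m·(17/2) − (−17/4)]² = 85(m² + 1)
12m² − 68m + 63 = 0, so m = 7/6 or m = 9/2.
Through (−19/2, 21/4) these give 7x − 6y = −98 and 9x − 2y = −96.

7x − 6y = −98 and 9x − 2y = −96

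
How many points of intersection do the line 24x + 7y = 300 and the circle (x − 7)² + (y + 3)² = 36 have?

0

Substituting the line into the circle gives 625x² − 16094x + 103678 = 0.
Discriminant = (−16094)² − 4·625·(103678) = −178164 < 0.
No real roots: the line does not meet the circle.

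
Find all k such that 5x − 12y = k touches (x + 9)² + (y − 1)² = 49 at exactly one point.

The line touches the circle iff its distance from (−9, 1) is 7:
|5·(−9) − 12·1 − k| / √169 = 7
|k − (−57)| = 7·13, so k = 34 or k = −148.

k = −148 or k = 34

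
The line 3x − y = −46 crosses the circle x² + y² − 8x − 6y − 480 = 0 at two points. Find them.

From the line, y = 3x + 46. Substituting:
10x² + 250x + 1360 = 0  ⟹  x² + 25x + 136 = 0
x = −8 or x = −17, giving (−8, 22) and (−17, −5).

(−17, −5) and (−8, 22)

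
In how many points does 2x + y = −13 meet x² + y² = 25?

0

d² = (2·0 + 1·0 − (−13))²/5 = 169/5; r² = 25.
Since d² > r², the line lies outside the circle.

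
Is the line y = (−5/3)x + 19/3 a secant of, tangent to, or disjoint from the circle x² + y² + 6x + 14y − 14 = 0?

disjoint

Centre (−3, −7), r² = 72. Distance² from centre to line = (−55)²/34 = 3025/34.
Since d² > r², the line lies outside the circle.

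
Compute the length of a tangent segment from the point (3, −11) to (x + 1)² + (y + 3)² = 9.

√71

Centre (−1, −3), r² = 9. |PO|² = (4)² + (−8)² = 80.
The tangent meets the radius at right angles, so tangent² = |PO|² − r² = 80 − 9 = 71.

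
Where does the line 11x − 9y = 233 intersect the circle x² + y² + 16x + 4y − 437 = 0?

Substitute y = (−233 + 11x)/9:
202x² − 3434x + 10504 = 0  ⟹  x² − 17x + 52 = 0
x = 13 or x = 4, giving (13, −10) and (4, −21).

(4, −21) and (13, −10)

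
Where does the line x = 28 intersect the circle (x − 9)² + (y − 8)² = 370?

(28, 5) and (28, 11)

The line gives x = 28. Substituting into the circle:
y² − 16y + 55 = 0
y = 11 or y = 5, giving (28, 11) and (28, 5).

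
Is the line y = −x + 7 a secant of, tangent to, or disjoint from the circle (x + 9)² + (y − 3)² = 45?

disjoint

Centre (−9, 3), r² = 45. Distance² from centre to line = (−13)²/2 = 169/2.
Since d² > r², the line lies outside the circle.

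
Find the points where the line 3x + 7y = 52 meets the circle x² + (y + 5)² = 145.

Express y = (52 − 3x)/7 and substitute into the circle:
58x² − 522x + 464 = 0  ⟹  x² − 9x + 8 = 0
x = 8 or x = 1, giving (8, 4) and (1, 7).

(1, 7) and (8, 4)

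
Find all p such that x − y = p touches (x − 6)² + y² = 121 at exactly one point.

For a tangent, require d(centre, line) = r = 11.
|1·6 − 1·0 − p| / √2 = 11
|p − (6)| = 11√2.

p = 6 ± 11√2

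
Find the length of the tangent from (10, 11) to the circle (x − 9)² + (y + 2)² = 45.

5√5

The centre is (9, −2) and r = 3√5. The square of the distance from P to the centre is 1 + 169 = 170.
The tangent meets the radius at right angles, so tangent² = |PO|² − r² = 170 − 45 = 125.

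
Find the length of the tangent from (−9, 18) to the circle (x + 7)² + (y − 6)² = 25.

With centre O = (−7, 6), |OP|² = 148 and r² = 25.
By the tangent–radius right angle, tangent length = √(|PO|² − r²) = √123.

√123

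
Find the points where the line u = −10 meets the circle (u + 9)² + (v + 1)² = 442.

The line gives u = −10. Substituting into the circle:
v² + 2v − 440 = 0
v = 20 or v = −22, giving (−10, 20) and (−10, −22).

(−10, −22) and (−10, 20)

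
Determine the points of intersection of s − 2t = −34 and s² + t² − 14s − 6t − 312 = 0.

(−10, 12) and (10, 22)

Express t = (34 + s)/2 and substitute into the circle:
5s² − 500 = 0  ⟹  s² − 100 = 0
s = 10 or s = −10, giving (10, 22) and (−10, 12).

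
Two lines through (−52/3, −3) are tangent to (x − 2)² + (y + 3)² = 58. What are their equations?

Write the tangent as mx − y + (−3 − m·(−52/3)) = 0 and set its distance from the centre to √58:
(58/3m − (0))² = 58(m² + 1)
49m² − 9 = 0, so m = 3/7 or m = −3/7.
Through (−52/3, −3) these give 3x − 7y = −31 and 3x + 7y = −73.

3x − 7y = −31 and 3x + 7y = −73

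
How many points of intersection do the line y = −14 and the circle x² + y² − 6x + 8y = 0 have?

0

Centre (3, −4), r² = 25. Distance² from centre to line = (10)² = 100.
Since d² > r², the line lies outside the circle.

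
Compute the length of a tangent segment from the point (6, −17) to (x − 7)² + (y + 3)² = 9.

Centre (7, −3), r² = 9. |PO|² = (−1)² + (−14)² = 197.
Power of the point: PT² = |PO|² − r² = 188, so PT = 2√47.

2√47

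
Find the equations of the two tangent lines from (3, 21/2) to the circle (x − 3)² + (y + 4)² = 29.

5x − 2y = −6 and 5x + 2y = 36

Write the tangent as mx − y + (21/2 − m·(3)) = 0 and set its distance from the centre to √29:
(0m − (−29/2))² = 29(m² + 1)
4m² − 25 = 0, so m = 5/2 or m = −5/2.
Through (3, 21/2) these give 5x − 2y = −6 and 5x + 2y = 36.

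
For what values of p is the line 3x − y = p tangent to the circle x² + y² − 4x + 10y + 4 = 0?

p = 11 ± 5√10

The line touches the circle iff its distance from (2, −5) is 5:
|3·2 − 1·(−5) − p| / √10 = 5
|p − (11)| = 5√10.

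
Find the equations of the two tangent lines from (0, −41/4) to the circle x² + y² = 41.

Let a tangent through (0, −41/4) have slope m. Its distance from (0, 0) must equal √41:
[m·(0) − (41/4)]² = 41(m² + 1)
16m² − 25 = 0, so m = −5/4 or m = 5/4.
With m = −5/4: 5x + 4y = −41. With m = 5/4: 5x − 4y = 41.

5x + 4y = −41 and 5x − 4y = 41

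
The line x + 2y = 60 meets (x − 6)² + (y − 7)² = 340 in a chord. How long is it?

The distance from (6, 7) to the line is 40/√5, and r² = 340.
Chord = 2√(r² − d²) = 2·√(20) = 4√5.

4√5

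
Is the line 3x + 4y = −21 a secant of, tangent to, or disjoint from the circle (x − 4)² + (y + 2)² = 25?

tangent

Substituting the line into the circle gives 25x² − 50x + 25 = 0.
Δ = 2500 − 2500 = 0.
A repeated root: the line is tangent.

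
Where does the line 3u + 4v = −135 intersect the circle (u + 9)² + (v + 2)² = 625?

(−33, −9) and (−9, −27)

Express v = (−135 − 3u)/4 and substitute into the circle:
25u² + 1050u + 7425 = 0  ⟹  u² + 42u + 297 = 0
u = −9 or u = −33, giving (−9, −27) and (−33, −9).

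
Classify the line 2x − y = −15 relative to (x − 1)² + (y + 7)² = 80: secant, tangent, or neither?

neither

Substituting the line into the circle gives 5x² + 86x + 405 = 0.
Δ = 7396 − 8100 = −704.
No real roots: the line does not meet the circle.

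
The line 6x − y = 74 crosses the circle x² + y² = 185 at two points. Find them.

(11, −8) and (13, 4)

From the line, y = 6x − 74. Substituting:
37x² − 888x + 5291 = 0  ⟹  x² − 24x + 143 = 0
x = 13 or x = 11, giving (13, 4) and (11, −8).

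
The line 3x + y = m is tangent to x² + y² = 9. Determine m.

The line touches the circle iff its distance from (0, 0) is 3:
|3·0 + 1·0 − m| / √10 = 3
|m| = 3√10.

m = ±3√10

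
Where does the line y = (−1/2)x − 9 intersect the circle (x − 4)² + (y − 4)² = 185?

(−4, −7) and (0, −9)

From the line, y = (−18 − x)/2. Substituting:
5x² + 20x = 0  ⟹  x² + 4x = 0
x = 0 or x = −4, giving (0, −9) and (−4, −7).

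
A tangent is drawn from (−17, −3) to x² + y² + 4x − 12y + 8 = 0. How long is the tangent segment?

√274

Centre (−2, 6), r² = 32. |PO|² = (−15)² + (−9)² = 306.
Power of the point: PT² = |PO|² − r² = 274, so PT = √274.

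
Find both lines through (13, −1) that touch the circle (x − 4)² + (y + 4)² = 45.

A line y − (−1) = m(x − (13)) is tangent when its distance from (4, −4) is 3√5:
(−9m − (−3))² = 45(m² + 1)
2m² − 3m − 2 = 0, so m = 2 or m = −1/2.
With m = 2: 2x − y = 27. With m = −1/2: x + 2y = 11.

2x − y = 27 and x + 2y = 11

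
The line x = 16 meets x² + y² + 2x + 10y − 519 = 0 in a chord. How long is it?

32

The line gives x = 16. Substituting into the circle:
y² + 10y − 231 = 0
y = 11 or y = −21, giving (16, 11) and (16, −21).
Chord length = distance between (16, 11) and (16, −21) = √1024 = 32.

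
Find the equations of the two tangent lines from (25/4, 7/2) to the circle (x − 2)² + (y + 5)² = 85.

Write the tangent as mx − y + (7/2 − m·(25/4)) = 0 and set its distance from the centre to √85:
(−17/4m − (−17/2))² = 85(m² + 1)
63m² + 68m + 12 = 0, so m = −2/9 or m = −6/7.
Through (25/4, 7/2) these give 2x + 9y = 44 and 6x + 7y = 62.

2x + 9y = 44 and 6x + 7y = 62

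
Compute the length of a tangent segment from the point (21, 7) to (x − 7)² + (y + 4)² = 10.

Centre (7, −4), r² = 10. |PO|² = (14)² + (11)² = 317.
By the tangent–radius right angle, tangent length = √(|PO|² − r²) = √307.

√307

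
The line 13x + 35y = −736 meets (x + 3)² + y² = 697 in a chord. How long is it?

√1394

Centre (−3, 0), r² = 697. Perpendicular distance d from centre to line = |697| / √1394 = 697/√1394.
Half the chord is √(r² − d²) = √(697/2), so the full chord is √1394.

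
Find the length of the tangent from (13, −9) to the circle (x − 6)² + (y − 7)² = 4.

The centre is (6, 7) and r = 2. The square of the distance from P to the centre is 49 + 256 = 305.
By the tangent–radius right angle, tangent length = √(|PO|² − r²) = √301.

√301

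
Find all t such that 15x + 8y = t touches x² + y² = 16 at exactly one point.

t = −68 or t = 68

The line touches the circle iff its distance from (0, 0) is 4:
|15·0 + 8·0 − t| / √289 = 4
|t| = 4·17, so t = 68 or t = −68.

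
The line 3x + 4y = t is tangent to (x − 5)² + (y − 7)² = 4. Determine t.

Tangency holds when the distance from the centre (5, 7) to the line equals the radius 2:
|3·5 + 4·7 − t| / √25 = 2
|t − (43)| = 2·5, so t = 53 or t = 33.

t = 33 or t = 53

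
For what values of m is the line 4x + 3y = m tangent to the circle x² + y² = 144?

The line touches the circle iff its distance from (0, 0) is 12:
|4·0 + 3·0 − m| / √25 = 12
|m| = 12·5, so m = 60 or m = −60.

m = −60 or m = 60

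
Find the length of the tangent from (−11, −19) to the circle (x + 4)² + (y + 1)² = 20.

√353

Centre (−4, −1), r² = 20. |PO|² = (−7)² + (−18)² = 373.
The tangent meets the radius at right angles, so tangent² = |PO|² − r² = 373 − 20 = 353.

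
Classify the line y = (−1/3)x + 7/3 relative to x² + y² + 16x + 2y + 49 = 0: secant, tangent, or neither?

neither

d² = (1·(−8) + 3·(−1) − (7))²/10 = 162/5; r² = 16.
Since d² > r², the line lies outside the circle.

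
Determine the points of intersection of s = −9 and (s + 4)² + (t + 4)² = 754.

(−9, −31) and (−9, 23)

The line gives s = −9. Substituting into the circle:
t² + 8t − 713 = 0
t = 23 or t = −31, giving (−9, 23) and (−9, −31).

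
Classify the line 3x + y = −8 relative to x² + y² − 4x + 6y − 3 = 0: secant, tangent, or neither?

Substituting the line into the circle gives 10x² + 26x + 13 = 0.
Δ = 676 − 520 = 156.
Two real roots: the line is a secant.

secant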